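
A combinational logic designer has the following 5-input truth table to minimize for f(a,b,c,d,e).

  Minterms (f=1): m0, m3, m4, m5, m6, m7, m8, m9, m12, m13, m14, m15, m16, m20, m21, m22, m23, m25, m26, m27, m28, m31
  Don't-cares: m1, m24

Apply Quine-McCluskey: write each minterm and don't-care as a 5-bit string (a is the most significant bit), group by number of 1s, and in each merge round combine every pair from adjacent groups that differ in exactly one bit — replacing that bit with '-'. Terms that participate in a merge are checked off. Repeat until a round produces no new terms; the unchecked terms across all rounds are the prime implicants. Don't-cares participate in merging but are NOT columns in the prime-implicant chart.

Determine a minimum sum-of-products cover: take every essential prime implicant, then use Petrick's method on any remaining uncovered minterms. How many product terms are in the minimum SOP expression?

size-2^0 implicants → 00000(✓)  00001(✓)  00011(✓)  00100(✓)  00101(✓)  00110(✓)  00111(✓)  01000(✓)  01001(✓)  01100(✓)  01101(✓)  01110(✓)  01111(✓)  10000(✓)  10100(✓)  10101(✓)  10110(✓)  10111(✓)  11000(✓)  11001(✓)  11010(✓)  11011(✓)  11100(✓)  11111(✓)
size-2^1 implicants → -0000(✓)  -0100(✓)  -0101(✓)  -0110(✓)  -0111(✓)  -1000(✓)  -1001(✓)  -1100(✓)  -1111(✓)  0-000(✓)  0-001(✓)  0-100(✓)  0-101(✓)  0-110(✓)  0-111(✓)  00-00(✓)  00-01(✓)  00-11(✓)  000-1(✓)  0000-(✓)  001-0(✓)  001-1(✓)  0010-(✓)  0011-(✓)  01-00(✓)  01-01(✓)  0100-(✓)  011-0(✓)  011-1(✓)  0110-(✓)  0111-(✓)  1-000(✓)  1-100(✓)  1-111(✓)  10-00(✓)  101-0(✓)  101-1(✓)  1010-(✓)  1011-(✓)  11-00(✓)  11-11  110-0(✓)  110-1(✓)  1100-(✓)  1101-(✓)
size-2^2 implicants → --000(✓)  --100(✓)  --111  -0-00(✓)  -01-0(✓)  -01-1(✓)  -010-(✓)  -011-(✓)  -1-00(✓)  -100-  0--00(✓)  0--01(✓)  0-00-(✓)  0-1-0(✓)  0-1-1(✓)  0-10-(✓)  0-11-(✓)  00--1  00-0-(✓)  001--(✓)  01-0-(✓)  011--(✓)  1--00(✓)  101--(✓)  110--
size-2^3 implicants → ---00  -01--  0--0-  0-1--
Unchecked terms (primes): ---00, --111, -01--, -100-, 0--0-, 0-1--, 00--1, 11-11, 110--
Minterm coverage:
  m0 ⊆ ---00,0--0-
  m3 ⊆ 00--1 [E]
  m4 ⊆ ---00,-01--,0--0-,0-1--
  m5 ⊆ -01--,0--0-,0-1--,00--1
  m6 ⊆ -01--,0-1--
  m7 ⊆ --111,-01--,0-1--,00--1
  m8 ⊆ ---00,-100-,0--0-
  m9 ⊆ -100-,0--0-
  m12 ⊆ ---00,0--0-,0-1--
  m13 ⊆ 0--0-,0-1--
  m14 ⊆ 0-1-- [E]
  m15 ⊆ --111,0-1--
  m16 ⊆ ---00 [E]
  m20 ⊆ ---00,-01--
  m21 ⊆ -01-- [E]
  m22 ⊆ -01-- [E]
  m23 ⊆ --111,-01--
  m25 ⊆ -100-,110--
  m26 ⊆ 110-- [E]
  m27 ⊆ 11-11,110--
  m28 ⊆ ---00 [E]
  m31 ⊆ --111,11-11
E = {---00, -01--, 0-1--, 00--1, 110--}
Petrick residual → --111, -100-
Cover = d'e' + cde + b'c + bc'd' + a'c + a'b'e + abc'  |cover|=7

7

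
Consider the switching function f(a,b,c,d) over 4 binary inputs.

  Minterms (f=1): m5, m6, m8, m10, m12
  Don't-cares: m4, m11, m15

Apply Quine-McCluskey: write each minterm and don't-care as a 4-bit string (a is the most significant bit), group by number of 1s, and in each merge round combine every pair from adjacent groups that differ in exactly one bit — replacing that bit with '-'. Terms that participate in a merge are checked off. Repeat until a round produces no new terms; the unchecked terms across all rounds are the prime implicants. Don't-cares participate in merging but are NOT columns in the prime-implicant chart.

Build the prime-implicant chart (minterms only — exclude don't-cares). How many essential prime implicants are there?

2

[col 0] 0100*, 0101*, 0110*, 1000*, 1010*, 1011*, 1100*, 1111*
[col 1] -100, 01-0, 010-, 1-00, 1-11, 10-0, 101-
Prime implicants: -100, 01-0, 010-, 1-00, 1-11, 10-0, 101-
PI chart (minterm → PIs covering it):
  5 | 010-  (sole → essential)
  6 | 01-0  (sole → essential)
  8 | 1-00,10-0
  10 | 10-0,101-
  12 | -100,1-00
Essential prime implicants: 01-0, 010-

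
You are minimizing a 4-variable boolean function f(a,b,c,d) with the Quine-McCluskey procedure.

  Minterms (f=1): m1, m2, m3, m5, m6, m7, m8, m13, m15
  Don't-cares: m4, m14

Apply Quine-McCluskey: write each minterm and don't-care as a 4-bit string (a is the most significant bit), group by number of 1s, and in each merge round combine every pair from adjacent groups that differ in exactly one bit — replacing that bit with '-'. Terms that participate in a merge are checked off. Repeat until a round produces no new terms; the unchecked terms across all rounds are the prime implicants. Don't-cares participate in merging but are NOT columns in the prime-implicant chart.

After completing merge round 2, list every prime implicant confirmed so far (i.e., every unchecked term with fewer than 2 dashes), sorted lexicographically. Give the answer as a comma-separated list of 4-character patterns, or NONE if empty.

1000

size-2^0 implicants → 0001(✓)  0010(✓)  0011(✓)  0100(✓)  0101(✓)  0110(✓)  0111(✓)  1000  1101(✓)  1110(✓)  1111(✓)
size-2^1 implicants → -101(✓)  -110(✓)  -111(✓)  0-01(✓)  0-10(✓)  0-11(✓)  00-1(✓)  001-(✓)  01-0(✓)  01-1(✓)  010-(✓)  011-(✓)  11-1(✓)  111-(✓)
size-2^2 implicants → -1-1  -11-  0--1  0-1-  01--
Unchecked terms (primes): -1-1, -11-, 0--1, 0-1-, 01--, 1000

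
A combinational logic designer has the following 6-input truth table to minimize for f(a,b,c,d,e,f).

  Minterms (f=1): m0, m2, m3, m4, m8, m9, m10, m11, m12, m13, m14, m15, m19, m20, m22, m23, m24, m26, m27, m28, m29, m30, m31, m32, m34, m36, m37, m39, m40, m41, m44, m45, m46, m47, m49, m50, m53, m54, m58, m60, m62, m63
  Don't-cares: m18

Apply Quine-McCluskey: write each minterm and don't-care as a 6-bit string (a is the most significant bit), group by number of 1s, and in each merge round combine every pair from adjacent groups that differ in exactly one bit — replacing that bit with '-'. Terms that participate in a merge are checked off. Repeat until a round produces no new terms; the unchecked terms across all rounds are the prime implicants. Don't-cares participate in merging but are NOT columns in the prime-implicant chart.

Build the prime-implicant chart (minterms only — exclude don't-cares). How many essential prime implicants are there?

size-2^0 implicants → 000000(✓)  000010(✓)  000011(✓)  000100(✓)  001000(✓)  001001(✓)  001010(✓)  001011(✓)  001100(✓)  001101(✓)  001110(✓)  001111(✓)  010010(✓)  010011(✓)  010100(✓)  010110(✓)  010111(✓)  011000(✓)  011010(✓)  011011(✓)  011100(✓)  011101(✓)  011110(✓)  011111(✓)  100000(✓)  100010(✓)  100100(✓)  100101(✓)  100111(✓)  101000(✓)  101001(✓)  101100(✓)  101101(✓)  101110(✓)  101111(✓)  110001(✓)  110010(✓)  110101(✓)  110110(✓)  111010(✓)  111100(✓)  111110(✓)  111111(✓)
size-2^1 implicants → -00000(✓)  -00010(✓)  -00100(✓)  -01000(✓)  -01001(✓)  -01100(✓)  -01101(✓)  -01110(✓)  -01111(✓)  -10010(✓)  -10110(✓)  -11010(✓)  -11100(✓)  -11110(✓)  -11111(✓)  0-0010(✓)  0-0011(✓)  0-0100(✓)  0-1000(✓)  0-1010(✓)  0-1011(✓)  0-1100(✓)  0-1101(✓)  0-1110(✓)  0-1111(✓)  00-000(✓)  00-010(✓)  00-011(✓)  00-100(✓)  000-00(✓)  0000-0(✓)  00001-(✓)  001-00(✓)  001-01(✓)  001-10(✓)  001-11(✓)  0010-0(✓)  0010-1(✓)  00100-(✓)  00101-(✓)  0011-0(✓)  0011-1(✓)  00110-(✓)  00111-(✓)  01-010(✓)  01-011(✓)  01-100(✓)  01-110(✓)  01-111(✓)  010-10(✓)  010-11(✓)  01001-(✓)  0101-0(✓)  01011-(✓)  011-00(✓)  011-10(✓)  011-11(✓)  0110-0(✓)  01101-(✓)  0111-0(✓)  0111-1(✓)  01110-(✓)  01111-(✓)  1-0010(✓)  1-0101  1-1100(✓)  1-1110(✓)  1-1111(✓)  10-000(✓)  10-100(✓)  10-101(✓)  10-111(✓)  100-00(✓)  1000-0(✓)  1001-1(✓)  10010-(✓)  101-00(✓)  101-01(✓)  10100-(✓)  1011-0(✓)  1011-1(✓)  10110-(✓)  10111-(✓)  11-010(✓)  11-110(✓)  110-01  110-10(✓)  111-10(✓)  1111-0(✓)  11111-(✓)
size-2^2 implicants → --0010  --1100(✓)  --1110(✓)  --1111(✓)  -0-000(✓)  -0-100(✓)  -00-00(✓)  -000-0  -01-00(✓)  -01-01(✓)  -0100-(✓)  -011-0(✓)  -011-1(✓)  -0110-(✓)  -0111-(✓)  -1-010(✓)  -1-110(✓)  -10-10(✓)  -11-10(✓)  -111-0(✓)  -1111-(✓)  0--010(✓)  0--011(✓)  0--100  0-001-(✓)  0-1-00(✓)  0-1-10(✓)  0-1-11(✓)  0-10-0(✓)  0-101-(✓)  0-11-0(✓)  0-11-1(✓)  0-110-(✓)  0-111-(✓)  00--00(✓)  00-0-0  00-01-(✓)  001--0(✓)  001--1(✓)  001-0-(✓)  001-1-(✓)  0010--(✓)  0011--(✓)  01--10(✓)  01--11(✓)  01-01-(✓)  01-1-0  01-11-(✓)  010-1-(✓)  011--0(✓)  011-1-(✓)  0111--(✓)  1-11-0(✓)  1-111-(✓)  10--00(✓)  10-1-1  10-10-  101-0-(✓)  1011--(✓)  11--10(✓)
size-2^3 implicants → --11-0  --111-  -0--00  -01-0-  -011--  -1--10  0--01-  0-1--0  0-1-1-  0-11--  001---  01--1-
Unchecked terms (primes): --0010, --11-0, --111-, -0--00, -000-0, -01-0-, -011--, -1--10, 0--01-, 0--100, 0-1--0, 0-1-1-, 0-11--, 00-0-0, 001---, 01--1-, 01-1-0, 1-0101, 10-1-1, 10-10-, 110-01
Minterm coverage:
  m0 ⊆ -0--00,-000-0,00-0-0
  m2 ⊆ --0010,-000-0,0--01-,00-0-0
  m3 ⊆ 0--01- [E]
  m4 ⊆ -0--00,0--100
  m8 ⊆ -0--00,-01-0-,0-1--0,00-0-0,001---
  m9 ⊆ -01-0-,001---
  m10 ⊆ 0--01-,0-1--0,0-1-1-,00-0-0,001---
  m11 ⊆ 0--01-,0-1-1-,001---
  m12 ⊆ --11-0,-0--00,-01-0-,-011--,0--100,0-1--0,0-11--,001---
  m13 ⊆ -01-0-,-011--,0-11--,001---
  m14 ⊆ --11-0,--111-,-011--,0-1--0,0-1-1-,0-11--,001---
  m15 ⊆ --111-,-011--,0-1-1-,0-11--,001---
  m19 ⊆ 0--01-,01--1-
  m20 ⊆ 0--100,01-1-0
  m22 ⊆ -1--10,01--1-,01-1-0
  m23 ⊆ 01--1- [E]
  m24 ⊆ 0-1--0 [E]
  m26 ⊆ -1--10,0--01-,0-1--0,0-1-1-,01--1-
  m27 ⊆ 0--01-,0-1-1-,01--1-
  m28 ⊆ --11-0,0--100,0-1--0,0-11--,01-1-0
  m29 ⊆ 0-11-- [E]
  m30 ⊆ --11-0,--111-,-1--10,0-1--0,0-1-1-,0-11--,01--1-,01-1-0
  m31 ⊆ --111-,0-1-1-,0-11--,01--1-
  m32 ⊆ -0--00,-000-0
  m34 ⊆ --0010,-000-0
  m36 ⊆ -0--00,10-10-
  m37 ⊆ 1-0101,10-1-1,10-10-
  m39 ⊆ 10-1-1 [E]
  m40 ⊆ -0--00,-01-0-
  m41 ⊆ -01-0- [E]
  m44 ⊆ --11-0,-0--00,-01-0-,-011--,10-10-
  m45 ⊆ -01-0-,-011--,10-1-1,10-10-
  m46 ⊆ --11-0,--111-,-011--
  m47 ⊆ --111-,-011--,10-1-1
  m49 ⊆ 110-01 [E]
  m50 ⊆ --0010,-1--10
  m53 ⊆ 1-0101,110-01
  m54 ⊆ -1--10 [E]
  m58 ⊆ -1--10 [E]
  m60 ⊆ --11-0 [E]
  m62 ⊆ --11-0,--111-,-1--10
  m63 ⊆ --111- [E]
E = {--11-0, --111-, -01-0-, -1--10, 0--01-, 0-1--0, 0-11--, 01--1-, 10-1-1, 110-01}

10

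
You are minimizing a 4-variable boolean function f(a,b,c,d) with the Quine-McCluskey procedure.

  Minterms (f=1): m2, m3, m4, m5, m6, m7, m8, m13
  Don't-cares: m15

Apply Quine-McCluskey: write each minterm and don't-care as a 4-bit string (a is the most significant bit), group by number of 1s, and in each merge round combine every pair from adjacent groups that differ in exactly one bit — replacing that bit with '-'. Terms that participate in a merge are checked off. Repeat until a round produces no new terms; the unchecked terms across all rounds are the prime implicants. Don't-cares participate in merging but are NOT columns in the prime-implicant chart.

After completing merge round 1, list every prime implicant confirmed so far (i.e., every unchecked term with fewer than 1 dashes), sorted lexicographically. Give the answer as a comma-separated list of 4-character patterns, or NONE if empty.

Round 0: 0010✓ 0011✓ 0100✓ 0101✓ 0110✓ 0111✓ 1000 1101✓ 1111✓
Round 1: -101✓ -111✓ 0-10✓ 0-11✓ 001-✓ 01-0✓ 01-1✓ 010-✓ 011-✓ 11-1✓
Round 2: -1-1 0-1- 01--
PIs = {-1-1, 0-1-, 01--, 1000}

1000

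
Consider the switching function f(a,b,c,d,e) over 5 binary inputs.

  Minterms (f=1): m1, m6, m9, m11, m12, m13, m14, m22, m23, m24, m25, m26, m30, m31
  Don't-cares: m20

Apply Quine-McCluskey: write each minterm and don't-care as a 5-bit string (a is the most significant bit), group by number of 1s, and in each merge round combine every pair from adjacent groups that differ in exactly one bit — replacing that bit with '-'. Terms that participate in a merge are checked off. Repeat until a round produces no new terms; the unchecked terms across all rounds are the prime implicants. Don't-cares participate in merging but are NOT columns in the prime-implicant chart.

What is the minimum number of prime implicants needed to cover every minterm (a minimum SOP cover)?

[col 0] 00001*, 00110*, 01001*, 01011*, 01100*, 01101*, 01110*, 10100*, 10110*, 10111*, 11000*, 11001*, 11010*, 11110*, 11111*
[col 1] -0110*, -1001, -1110*, 0-001, 0-110*, 01-01, 010-1, 011-0, 0110-, 1-110*, 1-111*, 101-0, 1011-*, 11-10, 110-0, 1100-, 1111-*
[col 2] --110, 1-11-
Prime implicants: --110, -1001, 0-001, 01-01, 010-1, 011-0, 0110-, 1-11-, 101-0, 11-10, 110-0, 1100-
PI chart (minterm → PIs covering it):
  1 | 0-001  (sole → essential)
  6 | --110  (sole → essential)
  9 | -1001,0-001,01-01,010-1
  11 | 010-1  (sole → essential)
  12 | 011-0,0110-
  13 | 01-01,0110-
  14 | --110,011-0
  22 | --110,1-11-,101-0
  23 | 1-11-  (sole → essential)
  24 | 110-0,1100-
  25 | -1001,1100-
  26 | 11-10,110-0
  30 | --110,1-11-,11-10
  31 | 1-11-  (sole → essential)
Essential prime implicants: --110, 0-001, 010-1, 1-11-
Petrick residual → -1001, 0110-, 110-0
Minimum SOP uses 7 PIs: cde' + bc'd'e + a'c'd'e + a'bc'e + a'bcd' + acd + abc'e'

7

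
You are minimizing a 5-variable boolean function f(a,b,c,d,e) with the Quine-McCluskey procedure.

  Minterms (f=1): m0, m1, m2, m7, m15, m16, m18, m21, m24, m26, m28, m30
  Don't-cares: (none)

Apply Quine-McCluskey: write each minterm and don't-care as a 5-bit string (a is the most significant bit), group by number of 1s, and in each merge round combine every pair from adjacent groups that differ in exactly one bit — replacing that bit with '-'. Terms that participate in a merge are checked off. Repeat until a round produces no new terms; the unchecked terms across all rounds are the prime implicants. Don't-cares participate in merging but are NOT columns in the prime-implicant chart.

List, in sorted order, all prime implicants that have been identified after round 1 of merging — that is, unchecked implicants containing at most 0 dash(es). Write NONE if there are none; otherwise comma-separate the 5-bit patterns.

Round 0: 00000✓ 00001✓ 00010✓ 00111✓ 01111✓ 10000✓ 10010✓ 10101 11000✓ 11010✓ 11100✓ 11110✓
Round 1: -0000✓ -0010✓ 0-111 000-0✓ 0000- 1-000✓ 1-010✓ 100-0✓ 11-00✓ 11-10✓ 110-0✓ 111-0✓
Round 2: -00-0 1-0-0 11--0
PIs = {-00-0, 0-111, 0000-, 1-0-0, 10101, 11--0}

10101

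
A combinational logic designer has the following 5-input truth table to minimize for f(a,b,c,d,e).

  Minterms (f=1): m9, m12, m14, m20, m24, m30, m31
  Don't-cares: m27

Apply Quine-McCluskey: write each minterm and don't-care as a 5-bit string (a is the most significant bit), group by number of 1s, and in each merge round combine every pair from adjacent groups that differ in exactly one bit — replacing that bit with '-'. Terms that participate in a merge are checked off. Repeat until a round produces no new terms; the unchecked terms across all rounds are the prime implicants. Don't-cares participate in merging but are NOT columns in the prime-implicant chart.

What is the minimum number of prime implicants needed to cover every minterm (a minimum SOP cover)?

5

[col 0] 01001, 01100*, 01110*, 10100, 11000, 11011*, 11110*, 11111*
[col 1] -1110, 011-0, 11-11, 1111-
Prime implicants: -1110, 01001, 011-0, 10100, 11-11, 11000, 1111-
PI chart (minterm → PIs covering it):
  9 | 01001  (sole → essential)
  12 | 011-0  (sole → essential)
  14 | -1110,011-0
  20 | 10100  (sole → essential)
  24 | 11000  (sole → essential)
  30 | -1110,1111-
  31 | 11-11,1111-
Essential prime implicants: 01001, 011-0, 10100, 11000
Petrick residual → 1111-
Minimum SOP uses 5 PIs: a'bc'd'e + a'bce' + ab'cd'e' + abc'd'e' + abcd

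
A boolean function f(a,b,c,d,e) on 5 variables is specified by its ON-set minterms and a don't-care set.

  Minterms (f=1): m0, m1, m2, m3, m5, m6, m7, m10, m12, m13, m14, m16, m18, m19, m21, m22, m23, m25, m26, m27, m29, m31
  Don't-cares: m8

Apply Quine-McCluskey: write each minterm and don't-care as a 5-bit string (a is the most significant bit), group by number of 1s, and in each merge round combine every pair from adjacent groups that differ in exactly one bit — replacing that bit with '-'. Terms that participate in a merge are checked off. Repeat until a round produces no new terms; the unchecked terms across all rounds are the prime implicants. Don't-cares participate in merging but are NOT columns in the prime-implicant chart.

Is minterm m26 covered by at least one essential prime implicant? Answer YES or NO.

Round 0: 00000✓ 00001✓ 00010✓ 00011✓ 00101✓ 00110✓ 00111✓ 01000✓ 01010✓ 01100✓ 01101✓ 01110✓ 10000✓ 10010✓ 10011✓ 10101✓ 10110✓ 10111✓ 11001✓ 11010✓ 11011✓ 11101✓ 11111✓
Round 1: -0000✓ -0010✓ -0011✓ -0101✓ -0110✓ -0111✓ -1010✓ -1101✓ 0-000✓ 0-010✓ 0-101✓ 0-110✓ 00-01✓ 00-10✓ 00-11✓ 000-0✓ 000-1✓ 0000-✓ 0001-✓ 001-1✓ 0011-✓ 01-00✓ 01-10✓ 010-0✓ 011-0✓ 0110- 1-010✓ 1-011✓ 1-101✓ 1-111✓ 10-10✓ 10-11✓ 100-0✓ 1001-✓ 101-1✓ 1011-✓ 11-01✓ 11-11✓ 110-1✓ 1101-✓ 111-1✓
Round 2: --010 --101 -0-10✓ -0-11✓ -00-0 -001-✓ -01-1 -011-✓ 0--10 0-0-0 00--1 00-1-✓ 000-- 01--0 1--11 1-01- 1-1-1 10-1-✓ 11--1
Round 3: -0-1-
PIs = {--010, --101, -0-1-, -00-0, -01-1, 0--10, 0-0-0, 00--1, 000--, 01--0, 0110-, 1--11, 1-01-, 1-1-1, 11--1}
Coverage chart:
  m0: -00-0,0-0-0,000--
  m1: 00--1,000--
  m2: --010,-0-1-,-00-0,0--10,0-0-0,000--
  m3: -0-1-,00--1,000--
  m5: --101,-01-1,00--1
  m6: -0-1-,0--10
  m7: -0-1-,-01-1,00--1
  m10: --010,0--10,0-0-0,01--0
  m12: 01--0,0110-
  m13: --101,0110-
  m14: 0--10,01--0
  m16: -00-0 ←essential
  m18: --010,-0-1-,-00-0,1-01-
  m19: -0-1-,1--11,1-01-
  m21: --101,-01-1,1-1-1
  m22: -0-1- ←essential
  m23: -0-1-,-01-1,1--11,1-1-1
  m25: 11--1 ←essential
  m26: --010,1-01-
  m27: 1--11,1-01-,11--1
  m29: --101,1-1-1,11--1
  m31: 1--11,1-1-1,11--1
Essential: -0-1-, -00-0, 11--1

NO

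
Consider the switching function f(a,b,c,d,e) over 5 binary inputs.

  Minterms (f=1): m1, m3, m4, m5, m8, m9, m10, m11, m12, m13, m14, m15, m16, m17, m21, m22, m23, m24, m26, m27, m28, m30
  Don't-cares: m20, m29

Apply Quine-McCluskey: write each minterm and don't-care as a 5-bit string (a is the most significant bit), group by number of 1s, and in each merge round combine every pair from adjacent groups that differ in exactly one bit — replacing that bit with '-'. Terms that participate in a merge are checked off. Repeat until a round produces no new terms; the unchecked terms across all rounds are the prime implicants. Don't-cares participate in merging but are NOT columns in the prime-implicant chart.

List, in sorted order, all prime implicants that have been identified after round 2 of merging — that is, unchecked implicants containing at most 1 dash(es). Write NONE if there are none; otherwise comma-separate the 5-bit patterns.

NONE

size-2^0 implicants → 00001(✓)  00011(✓)  00100(✓)  00101(✓)  01000(✓)  01001(✓)  01010(✓)  01011(✓)  01100(✓)  01101(✓)  01110(✓)  01111(✓)  10000(✓)  10001(✓)  10100(✓)  10101(✓)  10110(✓)  10111(✓)  11000(✓)  11010(✓)  11011(✓)  11100(✓)  11101(✓)  11110(✓)
size-2^1 implicants → -0001(✓)  -0100(✓)  -0101(✓)  -1000(✓)  -1010(✓)  -1011(✓)  -1100(✓)  -1101(✓)  -1110(✓)  0-001(✓)  0-011(✓)  0-100(✓)  0-101(✓)  00-01(✓)  000-1(✓)  0010-(✓)  01-00(✓)  01-01(✓)  01-10(✓)  01-11(✓)  010-0(✓)  010-1(✓)  0100-(✓)  0101-(✓)  011-0(✓)  011-1(✓)  0110-(✓)  0111-(✓)  1-000(✓)  1-100(✓)  1-101(✓)  1-110(✓)  10-00(✓)  10-01(✓)  1000-(✓)  101-0(✓)  101-1(✓)  1010-(✓)  1011-(✓)  11-00(✓)  11-10(✓)  110-0(✓)  1101-(✓)  111-0(✓)  1110-(✓)
size-2^2 implicants → --100(✓)  --101(✓)  -0-01  -010-(✓)  -1-00(✓)  -1-10(✓)  -10-0(✓)  -101-  -11-0(✓)  -110-(✓)  0--01  0-0-1  0-10-(✓)  01--0(✓)  01--1(✓)  01-0-(✓)  01-1-(✓)  010--(✓)  011--(✓)  1--00  1-1-0  1-10-(✓)  10-0-  101--  11--0(✓)
size-2^3 implicants → --10-  -1--0  01---
Unchecked terms (primes): --10-, -0-01, -1--0, -101-, 0--01, 0-0-1, 01---, 1--00, 1-1-0, 10-0-, 101--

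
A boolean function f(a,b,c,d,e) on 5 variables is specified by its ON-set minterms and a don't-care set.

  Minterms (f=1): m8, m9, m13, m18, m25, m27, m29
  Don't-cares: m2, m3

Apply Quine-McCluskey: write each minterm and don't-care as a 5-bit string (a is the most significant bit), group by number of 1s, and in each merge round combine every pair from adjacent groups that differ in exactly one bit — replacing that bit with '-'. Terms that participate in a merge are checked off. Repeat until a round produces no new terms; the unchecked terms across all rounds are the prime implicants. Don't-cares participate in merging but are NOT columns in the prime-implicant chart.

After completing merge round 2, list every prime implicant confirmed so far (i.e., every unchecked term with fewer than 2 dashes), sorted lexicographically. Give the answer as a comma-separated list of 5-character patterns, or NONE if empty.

size-2^0 implicants → 00010(✓)  00011(✓)  01000(✓)  01001(✓)  01101(✓)  10010(✓)  11001(✓)  11011(✓)  11101(✓)
size-2^1 implicants → -0010  -1001(✓)  -1101(✓)  0001-  01-01(✓)  0100-  11-01(✓)  110-1
size-2^2 implicants → -1-01
Unchecked terms (primes): -0010, -1-01, 0001-, 0100-, 110-1

-0010, 0001-, 0100-, 110-1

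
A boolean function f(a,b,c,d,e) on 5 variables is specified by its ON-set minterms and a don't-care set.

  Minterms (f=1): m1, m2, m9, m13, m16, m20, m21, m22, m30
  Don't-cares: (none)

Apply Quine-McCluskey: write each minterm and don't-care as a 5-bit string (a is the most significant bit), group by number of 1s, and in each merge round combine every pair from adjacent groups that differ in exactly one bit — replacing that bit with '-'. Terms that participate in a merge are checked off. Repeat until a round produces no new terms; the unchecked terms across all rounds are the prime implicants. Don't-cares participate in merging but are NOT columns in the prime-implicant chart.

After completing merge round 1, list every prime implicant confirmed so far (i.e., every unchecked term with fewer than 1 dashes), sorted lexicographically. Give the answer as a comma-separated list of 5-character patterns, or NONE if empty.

00010

Round 0: 00001✓ 00010 01001✓ 01101✓ 10000✓ 10100✓ 10101✓ 10110✓ 11110✓
Round 1: 0-001 01-01 1-110 10-00 101-0 1010-
PIs = {0-001, 00010, 01-01, 1-110, 10-00, 101-0, 1010-}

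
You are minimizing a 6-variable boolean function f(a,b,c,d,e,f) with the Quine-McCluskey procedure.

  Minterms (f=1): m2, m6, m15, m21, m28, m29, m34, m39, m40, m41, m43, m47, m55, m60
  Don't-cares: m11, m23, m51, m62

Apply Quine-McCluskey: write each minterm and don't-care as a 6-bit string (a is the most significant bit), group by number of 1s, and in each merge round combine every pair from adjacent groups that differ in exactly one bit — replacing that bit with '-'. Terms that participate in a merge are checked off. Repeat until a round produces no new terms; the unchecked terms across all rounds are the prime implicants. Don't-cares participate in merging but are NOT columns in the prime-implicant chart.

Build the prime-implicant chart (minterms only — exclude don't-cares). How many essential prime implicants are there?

[col 0] 000010*, 000110*, 001011*, 001111*, 010101*, 010111*, 011100*, 011101*, 100010*, 100111*, 101000*, 101001*, 101011*, 101111*, 110011*, 110111*, 111100*, 111110*
[col 1] -00010, -01011*, -01111*, -10111, -11100, 000-10, 001-11*, 01-101, 0101-1, 01110-, 1-0111, 10-111, 101-11*, 1010-1, 10100-, 110-11, 1111-0
[col 2] -01-11
Prime implicants: -00010, -01-11, -10111, -11100, 000-10, 01-101, 0101-1, 01110-, 1-0111, 10-111, 1010-1, 10100-, 110-11, 1111-0
PI chart (minterm → PIs covering it):
  2 | -00010,000-10
  6 | 000-10  (sole → essential)
  15 | -01-11  (sole → essential)
  21 | 01-101,0101-1
  28 | -11100,01110-
  29 | 01-101,01110-
  34 | -00010  (sole → essential)
  39 | 1-0111,10-111
  40 | 10100-  (sole → essential)
  41 | 1010-1,10100-
  43 | -01-11,1010-1
  47 | -01-11,10-111
  55 | -10111,1-0111,110-11
  60 | -11100,1111-0
Essential prime implicants: -00010, -01-11, 000-10, 10100-

4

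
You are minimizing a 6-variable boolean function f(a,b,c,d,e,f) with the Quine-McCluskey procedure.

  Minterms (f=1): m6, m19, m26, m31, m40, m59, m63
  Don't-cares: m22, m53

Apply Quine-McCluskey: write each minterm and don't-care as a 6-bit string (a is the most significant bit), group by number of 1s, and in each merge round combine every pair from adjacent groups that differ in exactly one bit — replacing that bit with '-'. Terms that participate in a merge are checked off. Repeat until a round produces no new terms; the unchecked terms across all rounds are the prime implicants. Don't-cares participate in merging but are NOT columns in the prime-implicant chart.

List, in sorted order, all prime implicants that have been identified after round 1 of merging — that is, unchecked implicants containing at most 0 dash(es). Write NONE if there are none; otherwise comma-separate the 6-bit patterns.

010011, 011010, 101000, 110101

[col 0] 000110*, 010011, 010110*, 011010, 011111*, 101000, 110101, 111011*, 111111*
[col 1] -11111, 0-0110, 111-11
Prime implicants: -11111, 0-0110, 010011, 011010, 101000, 110101, 111-11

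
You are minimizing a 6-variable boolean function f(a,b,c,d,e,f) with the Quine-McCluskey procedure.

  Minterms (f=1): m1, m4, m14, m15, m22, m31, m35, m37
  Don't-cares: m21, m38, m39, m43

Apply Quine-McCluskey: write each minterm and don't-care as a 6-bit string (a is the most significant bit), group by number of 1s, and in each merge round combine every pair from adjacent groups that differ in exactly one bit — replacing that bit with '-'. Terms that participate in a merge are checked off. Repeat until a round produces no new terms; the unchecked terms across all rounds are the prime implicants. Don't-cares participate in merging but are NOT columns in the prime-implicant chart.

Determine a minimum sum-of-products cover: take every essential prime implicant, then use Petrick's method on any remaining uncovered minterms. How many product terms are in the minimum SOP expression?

7

size-2^0 implicants → 000001  000100  001110(✓)  001111(✓)  010101  010110  011111(✓)  100011(✓)  100101(✓)  100110(✓)  100111(✓)  101011(✓)
size-2^1 implicants → 0-1111  00111-  10-011  100-11  1001-1  10011-
Unchecked terms (primes): 0-1111, 000001, 000100, 00111-, 010101, 010110, 10-011, 100-11, 1001-1, 10011-
Minterm coverage:
  m1 ⊆ 000001 [E]
  m4 ⊆ 000100 [E]
  m14 ⊆ 00111- [E]
  m15 ⊆ 0-1111,00111-
  m22 ⊆ 010110 [E]
  m31 ⊆ 0-1111 [E]
  m35 ⊆ 10-011,100-11
  m37 ⊆ 1001-1 [E]
E = {0-1111, 000001, 000100, 00111-, 010110, 1001-1}
Petrick residual → 10-011
Cover = a'cdef + a'b'c'd'e'f + a'b'c'de'f' + a'b'cde + a'bc'def' + ab'd'ef + ab'c'df  |cover|=7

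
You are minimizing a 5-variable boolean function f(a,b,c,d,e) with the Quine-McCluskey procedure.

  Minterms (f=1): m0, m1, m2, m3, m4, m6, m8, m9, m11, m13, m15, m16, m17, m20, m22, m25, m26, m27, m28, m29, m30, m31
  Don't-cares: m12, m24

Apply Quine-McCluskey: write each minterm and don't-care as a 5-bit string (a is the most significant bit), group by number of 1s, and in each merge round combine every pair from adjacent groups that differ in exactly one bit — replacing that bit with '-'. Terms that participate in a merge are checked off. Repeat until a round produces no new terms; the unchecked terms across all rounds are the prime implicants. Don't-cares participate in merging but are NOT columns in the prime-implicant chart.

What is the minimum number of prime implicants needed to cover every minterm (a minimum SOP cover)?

Round 0: 00000✓ 00001✓ 00010✓ 00011✓ 00100✓ 00110✓ 01000✓ 01001✓ 01011✓ 01100✓ 01101✓ 01111✓ 10000✓ 10001✓ 10100✓ 10110✓ 11000✓ 11001✓ 11010✓ 11011✓ 11100✓ 11101✓ 11110✓ 11111✓
Round 1: -0000✓ -0001✓ -0100✓ -0110✓ -1000✓ -1001✓ -1011✓ -1100✓ -1101✓ -1111✓ 0-000✓ 0-001✓ 0-011✓ 0-100✓ 00-00✓ 00-10✓ 000-0✓ 000-1✓ 0000-✓ 0001-✓ 001-0✓ 01-00✓ 01-01✓ 01-11✓ 010-1✓ 0100-✓ 011-1✓ 0110-✓ 1-000✓ 1-001✓ 1-100✓ 1-110✓ 10-00✓ 1000-✓ 101-0✓ 11-00✓ 11-01✓ 11-10✓ 11-11✓ 110-0✓ 110-1✓ 1100-✓ 1101-✓ 111-0✓ 111-1✓ 1110-✓ 1111-✓
Round 2: --000✓ --001✓ --100✓ -0-00✓ -000-✓ -01-0 -1-00✓ -1-01✓ -1-11✓ -10-1✓ -100-✓ -11-1✓ -110-✓ 0--00✓ 0-0-1 0-00-✓ 00--0 000-- 01--1✓ 01-0-✓ 1--00✓ 1-00-✓ 1-1-0 11--0✓ 11--1✓ 11-0-✓ 11-1-✓ 110--✓ 111--✓
Round 3: ---00 --00- -1--1 -1-0- 11---
PIs = {---00, --00-, -01-0, -1--1, -1-0-, 0-0-1, 00--0, 000--, 1-1-0, 11---}
Coverage chart:
  m0: ---00,--00-,00--0,000--
  m1: --00-,0-0-1,000--
  m2: 00--0,000--
  m3: 0-0-1,000--
  m4: ---00,-01-0,00--0
  m6: -01-0,00--0
  m8: ---00,--00-,-1-0-
  m9: --00-,-1--1,-1-0-,0-0-1
  m11: -1--1,0-0-1
  m13: -1--1,-1-0-
  m15: -1--1 ←essential
  m16: ---00,--00-
  m17: --00- ←essential
  m20: ---00,-01-0,1-1-0
  m22: -01-0,1-1-0
  m25: --00-,-1--1,-1-0-,11---
  m26: 11--- ←essential
  m27: -1--1,11---
  m28: ---00,-1-0-,1-1-0,11---
  m29: -1--1,-1-0-,11---
  m30: 1-1-0,11---
  m31: -1--1,11---
Essential: --00-, -1--1, 11---
Petrick residual → -01-0, 000--
Min cover (5 terms): c'd' + b'ce' + be + a'b'c' + ab

5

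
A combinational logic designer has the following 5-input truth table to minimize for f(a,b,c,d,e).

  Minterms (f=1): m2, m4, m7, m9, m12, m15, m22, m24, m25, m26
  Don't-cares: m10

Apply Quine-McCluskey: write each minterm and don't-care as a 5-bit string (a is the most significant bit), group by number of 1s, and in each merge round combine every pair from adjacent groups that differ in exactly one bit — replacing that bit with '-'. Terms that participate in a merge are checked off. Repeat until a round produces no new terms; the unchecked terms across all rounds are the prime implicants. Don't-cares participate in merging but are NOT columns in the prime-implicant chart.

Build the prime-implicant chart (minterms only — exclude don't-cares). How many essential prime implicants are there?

[col 0] 00010*, 00100*, 00111*, 01001*, 01010*, 01100*, 01111*, 10110, 11000*, 11001*, 11010*
[col 1] -1001, -1010, 0-010, 0-100, 0-111, 110-0, 1100-
Prime implicants: -1001, -1010, 0-010, 0-100, 0-111, 10110, 110-0, 1100-
PI chart (minterm → PIs covering it):
  2 | 0-010  (sole → essential)
  4 | 0-100  (sole → essential)
  7 | 0-111  (sole → essential)
  9 | -1001  (sole → essential)
  12 | 0-100  (sole → essential)
  15 | 0-111  (sole → essential)
  22 | 10110  (sole → essential)
  24 | 110-0,1100-
  25 | -1001,1100-
  26 | -1010,110-0
Essential prime implicants: -1001, 0-010, 0-100, 0-111, 10110

5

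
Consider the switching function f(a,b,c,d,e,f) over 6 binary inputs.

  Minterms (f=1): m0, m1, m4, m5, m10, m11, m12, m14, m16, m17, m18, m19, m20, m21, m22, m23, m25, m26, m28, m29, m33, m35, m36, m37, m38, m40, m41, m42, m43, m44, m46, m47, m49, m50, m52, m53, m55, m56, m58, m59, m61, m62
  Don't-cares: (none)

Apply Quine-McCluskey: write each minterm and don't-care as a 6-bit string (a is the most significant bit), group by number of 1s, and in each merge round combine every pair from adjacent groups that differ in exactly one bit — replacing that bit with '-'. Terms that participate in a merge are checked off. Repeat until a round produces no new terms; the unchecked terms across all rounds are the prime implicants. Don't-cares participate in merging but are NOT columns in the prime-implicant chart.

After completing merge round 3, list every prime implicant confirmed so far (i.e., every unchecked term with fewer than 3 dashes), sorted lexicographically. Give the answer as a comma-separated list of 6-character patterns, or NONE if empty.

--1010, -0-100, -01-10, -0101-, -011-0, -1-010, -1-101, -101-1, 0--100, 01--01, 01-10-, 1-1-10, 1-10-0, 1-101-, 10-0-1, 10-1-0, 101--0, 101-1-, 1010--

[col 0] 000000*, 000001*, 000100*, 000101*, 001010*, 001011*, 001100*, 001110*, 010000*, 010001*, 010010*, 010011*, 010100*, 010101*, 010110*, 010111*, 011001*, 011010*, 011100*, 011101*, 100001*, 100011*, 100100*, 100101*, 100110*, 101000*, 101001*, 101010*, 101011*, 101100*, 101110*, 101111*, 110001*, 110010*, 110100*, 110101*, 110111*, 111000*, 111010*, 111011*, 111101*, 111110*
[col 1] -00001*, -00100*, -00101*, -01010*, -01011*, -01100*, -01110*, -10001*, -10010*, -10100*, -10101*, -10111*, -11010*, -11101*, 0-0000*, 0-0001*, 0-0100*, 0-0101*, 0-1010*, 0-1100*, 00-100*, 000-00*, 000-01*, 00000-*, 00010-*, 001-10*, 00101-*, 0011-0*, 01-001*, 01-010*, 01-100*, 01-101*, 010-00*, 010-01*, 010-10*, 010-11*, 0100-0*, 0100-1*, 01000-*, 01001-*, 0101-0*, 0101-1*, 01010-*, 01011-*, 011-01*, 01110-*, 1-0001*, 1-0100*, 1-0101*, 1-1000*, 1-1010*, 1-1011*, 1-1110*, 10-001*, 10-011*, 10-100*, 10-110*, 100-01*, 1000-1*, 1001-0*, 10010-*, 101-00*, 101-10*, 101-11*, 1010-0*, 1010-1*, 10100-*, 10101-*, 1011-0*, 10111-*, 11-010*, 11-101*, 110-01*, 1101-1*, 11010-*, 111-10*, 1110-0*, 11101-*
[col 2] --0001*, --0100*, --0101*, --1010, -0-100, -00-01*, -0010-*, -01-10, -0101-, -011-0, -1-010, -1-101, -10-01*, -101-1, -1010-*, 0--100, 0-0-00*, 0-0-01*, 0-000-*, 0-010-*, 000-0-*, 01--01, 01-10-, 010--0*, 010--1*, 010-0-*, 010-1-*, 0100--*, 0101--*, 1-0-01*, 1-010-*, 1-1-10, 1-10-0, 1-101-, 10-0-1, 10-1-0, 101--0, 101-1-, 1010--
[col 3] --0-01, --010-, 0-0-0-, 010---
Prime implicants: --0-01, --010-, --1010, -0-100, -01-10, -0101-, -011-0, -1-010, -1-101, -101-1, 0--100, 0-0-0-, 01--01, 01-10-, 010---, 1-1-10, 1-10-0, 1-101-, 10-0-1, 10-1-0, 101--0, 101-1-, 1010--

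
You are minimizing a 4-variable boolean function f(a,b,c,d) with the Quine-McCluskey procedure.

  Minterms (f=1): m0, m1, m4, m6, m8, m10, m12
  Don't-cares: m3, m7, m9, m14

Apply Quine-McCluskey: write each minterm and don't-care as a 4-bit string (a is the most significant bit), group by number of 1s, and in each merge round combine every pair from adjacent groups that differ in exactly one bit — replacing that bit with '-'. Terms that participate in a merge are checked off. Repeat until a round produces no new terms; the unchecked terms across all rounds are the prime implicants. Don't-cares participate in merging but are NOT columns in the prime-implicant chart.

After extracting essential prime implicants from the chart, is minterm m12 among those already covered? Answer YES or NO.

YES

Round 0: 0000✓ 0001✓ 0011✓ 0100✓ 0110✓ 0111✓ 1000✓ 1001✓ 1010✓ 1100✓ 1110✓
Round 1: -000✓ -001✓ -100✓ -110✓ 0-00✓ 0-11 00-1 000-✓ 01-0✓ 011- 1-00✓ 1-10✓ 10-0✓ 100-✓ 11-0✓
Round 2: --00 -00- -1-0 1--0
PIs = {--00, -00-, -1-0, 0-11, 00-1, 011-, 1--0}
Coverage chart:
  m0: --00,-00-
  m1: -00-,00-1
  m4: --00,-1-0
  m6: -1-0,011-
  m8: --00,-00-,1--0
  m10: 1--0 ←essential
  m12: --00,-1-0,1--0
Essential: 1--0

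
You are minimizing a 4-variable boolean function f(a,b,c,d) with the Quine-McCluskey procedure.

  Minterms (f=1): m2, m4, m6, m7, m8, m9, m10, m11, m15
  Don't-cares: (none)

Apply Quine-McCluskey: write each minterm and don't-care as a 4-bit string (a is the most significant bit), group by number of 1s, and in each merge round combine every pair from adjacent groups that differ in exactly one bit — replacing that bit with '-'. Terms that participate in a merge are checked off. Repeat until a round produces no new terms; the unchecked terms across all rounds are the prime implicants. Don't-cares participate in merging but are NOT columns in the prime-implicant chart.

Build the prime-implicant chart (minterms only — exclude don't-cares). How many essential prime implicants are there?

[col 0] 0010*, 0100*, 0110*, 0111*, 1000*, 1001*, 1010*, 1011*, 1111*
[col 1] -010, -111, 0-10, 01-0, 011-, 1-11, 10-0*, 10-1*, 100-*, 101-*
[col 2] 10--
Prime implicants: -010, -111, 0-10, 01-0, 011-, 1-11, 10--
PI chart (minterm → PIs covering it):
  2 | -010,0-10
  4 | 01-0  (sole → essential)
  6 | 0-10,01-0,011-
  7 | -111,011-
  8 | 10--  (sole → essential)
  9 | 10--  (sole → essential)
  10 | -010,10--
  11 | 1-11,10--
  15 | -111,1-11
Essential prime implicants: 01-0, 10--

2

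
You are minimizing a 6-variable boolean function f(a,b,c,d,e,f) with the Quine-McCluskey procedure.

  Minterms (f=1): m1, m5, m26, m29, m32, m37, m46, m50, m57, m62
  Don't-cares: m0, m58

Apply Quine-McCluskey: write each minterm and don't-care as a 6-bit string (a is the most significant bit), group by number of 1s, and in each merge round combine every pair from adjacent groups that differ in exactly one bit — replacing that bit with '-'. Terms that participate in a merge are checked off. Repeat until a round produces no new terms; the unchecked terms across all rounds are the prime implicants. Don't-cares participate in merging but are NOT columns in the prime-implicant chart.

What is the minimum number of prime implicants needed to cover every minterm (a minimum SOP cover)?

size-2^0 implicants → 000000(✓)  000001(✓)  000101(✓)  011010(✓)  011101  100000(✓)  100101(✓)  101110(✓)  110010(✓)  111001  111010(✓)  111110(✓)
size-2^1 implicants → -00000  -00101  -11010  000-01  00000-  1-1110  11-010  111-10
Unchecked terms (primes): -00000, -00101, -11010, 000-01, 00000-, 011101, 1-1110, 11-010, 111-10, 111001
Minterm coverage:
  m1 ⊆ 000-01,00000-
  m5 ⊆ -00101,000-01
  m26 ⊆ -11010 [E]
  m29 ⊆ 011101 [E]
  m32 ⊆ -00000 [E]
  m37 ⊆ -00101 [E]
  m46 ⊆ 1-1110 [E]
  m50 ⊆ 11-010 [E]
  m57 ⊆ 111001 [E]
  m62 ⊆ 1-1110,111-10
E = {-00000, -00101, -11010, 011101, 1-1110, 11-010, 111001}
Petrick residual → 000-01
Cover = b'c'd'e'f' + b'c'de'f + bcd'ef' + a'b'c'e'f + a'bcde'f + acdef' + abd'ef' + abcd'e'f  |cover|=8

8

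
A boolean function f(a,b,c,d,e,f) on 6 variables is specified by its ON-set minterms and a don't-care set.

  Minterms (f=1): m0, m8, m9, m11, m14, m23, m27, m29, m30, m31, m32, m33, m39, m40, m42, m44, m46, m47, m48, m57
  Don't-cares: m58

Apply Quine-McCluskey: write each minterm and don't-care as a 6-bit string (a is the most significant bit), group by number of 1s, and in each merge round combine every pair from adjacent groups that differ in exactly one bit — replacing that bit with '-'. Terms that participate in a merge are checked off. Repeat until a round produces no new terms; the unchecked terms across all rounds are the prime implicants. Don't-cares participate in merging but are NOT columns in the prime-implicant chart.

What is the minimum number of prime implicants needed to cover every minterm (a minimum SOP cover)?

11

[col 0] 000000*, 001000*, 001001*, 001011*, 001110*, 010111*, 011011*, 011101*, 011110*, 011111*, 100000*, 100001*, 100111*, 101000*, 101010*, 101100*, 101110*, 101111*, 110000*, 111001, 111010*
[col 1] -00000*, -01000*, -01110, 0-1011, 0-1110, 00-000*, 0010-1, 00100-, 01-111, 011-11, 0111-1, 01111-, 1-0000, 1-1010, 10-000*, 10-111, 10000-, 101-00*, 101-10*, 1010-0*, 1011-0*, 10111-
[col 2] -0-000, 101--0
Prime implicants: -0-000, -01110, 0-1011, 0-1110, 0010-1, 00100-, 01-111, 011-11, 0111-1, 01111-, 1-0000, 1-1010, 10-111, 10000-, 101--0, 10111-, 111001
PI chart (minterm → PIs covering it):
  0 | -0-000  (sole → essential)
  8 | -0-000,00100-
  9 | 0010-1,00100-
  11 | 0-1011,0010-1
  14 | -01110,0-1110
  23 | 01-111  (sole → essential)
  27 | 0-1011,011-11
  29 | 0111-1  (sole → essential)
  30 | 0-1110,01111-
  31 | 01-111,011-11,0111-1,01111-
  32 | -0-000,1-0000,10000-
  33 | 10000-  (sole → essential)
  39 | 10-111  (sole → essential)
  40 | -0-000,101--0
  42 | 1-1010,101--0
  44 | 101--0  (sole → essential)
  46 | -01110,101--0,10111-
  47 | 10-111,10111-
  48 | 1-0000  (sole → essential)
  57 | 111001  (sole → essential)
Essential prime implicants: -0-000, 01-111, 0111-1, 1-0000, 10-111, 10000-, 101--0, 111001
Petrick residual → 0-1011, 0-1110, 0010-1
Minimum SOP uses 11 PIs: b'd'e'f' + a'cd'ef + a'cdef' + a'b'cd'f + a'bdef + a'bcdf + ac'd'e'f' + ab'def + ab'c'd'e' + ab'cf' + abcd'e'f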